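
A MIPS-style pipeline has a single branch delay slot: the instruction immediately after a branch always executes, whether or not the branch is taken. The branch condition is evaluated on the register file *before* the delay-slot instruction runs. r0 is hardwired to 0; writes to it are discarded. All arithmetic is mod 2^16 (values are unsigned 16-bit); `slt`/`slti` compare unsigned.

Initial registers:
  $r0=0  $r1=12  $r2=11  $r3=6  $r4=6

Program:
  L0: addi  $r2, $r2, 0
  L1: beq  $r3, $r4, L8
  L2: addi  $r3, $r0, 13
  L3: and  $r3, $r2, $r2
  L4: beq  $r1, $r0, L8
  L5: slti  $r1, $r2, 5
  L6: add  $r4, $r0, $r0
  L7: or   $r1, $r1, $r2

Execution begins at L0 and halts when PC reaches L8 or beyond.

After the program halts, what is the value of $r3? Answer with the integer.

13

  step pc=0: addi  $r2, $r2, 0  regs=(0,12,11,6,6)
  step pc=1: beq  $r3, $r4, L8  cond=T  regs=(0,12,11,6,6)
  step pc=2: addi  $r3, $r0, 13  regs=(0,12,11,13,6)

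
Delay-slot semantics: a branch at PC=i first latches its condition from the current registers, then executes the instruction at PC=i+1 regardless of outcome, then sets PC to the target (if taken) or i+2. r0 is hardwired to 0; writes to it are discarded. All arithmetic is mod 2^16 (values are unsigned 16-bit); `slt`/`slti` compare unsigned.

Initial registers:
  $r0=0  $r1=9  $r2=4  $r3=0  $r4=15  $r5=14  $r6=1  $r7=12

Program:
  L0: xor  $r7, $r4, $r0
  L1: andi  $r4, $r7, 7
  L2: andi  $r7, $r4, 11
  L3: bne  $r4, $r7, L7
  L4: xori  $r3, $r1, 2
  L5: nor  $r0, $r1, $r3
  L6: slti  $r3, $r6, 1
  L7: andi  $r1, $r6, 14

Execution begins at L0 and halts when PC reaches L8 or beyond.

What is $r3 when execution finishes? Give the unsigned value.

PC=0  xor  $r7, $r4, $r0     | $r0=0 $r1=9 $r2=4 $r3=0 $r4=15 $r5=14 $r6=1 $r7=15
PC=1  andi  $r4, $r7, 7      | $r0=0 $r1=9 $r2=4 $r3=0 $r4=7 $r5=14 $r6=1 $r7=15
PC=2  andi  $r7, $r4, 11     | $r0=0 $r1=9 $r2=4 $r3=0 $r4=7 $r5=14 $r6=1 $r7=3
PC=3  bne  $r4, $r7, L7      | $r0=0 $r1=9 $r2=4 $r3=0 $r4=7 $r5=14 $r6=1 $r7=3  [TAKEN]
PC=4  xori  $r3, $r1, 2      | $r0=0 $r1=9 $r2=4 $r3=11 $r4=7 $r5=14 $r6=1 $r7=3
PC=7  andi  $r1, $r6, 14     | $r0=0 $r1=0 $r2=4 $r3=11 $r4=7 $r5=14 $r6=1 $r7=3

11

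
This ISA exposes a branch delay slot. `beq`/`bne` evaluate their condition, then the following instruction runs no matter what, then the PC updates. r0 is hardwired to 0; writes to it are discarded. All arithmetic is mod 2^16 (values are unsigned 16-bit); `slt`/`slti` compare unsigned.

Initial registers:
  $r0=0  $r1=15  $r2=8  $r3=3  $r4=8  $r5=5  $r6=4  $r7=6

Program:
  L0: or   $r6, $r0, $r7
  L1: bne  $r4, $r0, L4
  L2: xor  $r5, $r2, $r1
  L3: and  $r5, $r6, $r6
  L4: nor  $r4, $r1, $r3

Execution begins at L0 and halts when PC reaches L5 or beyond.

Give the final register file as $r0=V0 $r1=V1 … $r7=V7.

$r0=0 $r1=15 $r2=8 $r3=3 $r4=65520 $r5=7 $r6=6 $r7=6

PC=0  or   $r6, $r0, $r7     | $r0=0 $r1=15 $r2=8 $r3=3 $r4=8 $r5=5 $r6=6 $r7=6
PC=1  bne  $r4, $r0, L4      | $r0=0 $r1=15 $r2=8 $r3=3 $r4=8 $r5=5 $r6=6 $r7=6  [TAKEN]
PC=2  xor  $r5, $r2, $r1     | $r0=0 $r1=15 $r2=8 $r3=3 $r4=8 $r5=7 $r6=6 $r7=6
PC=4  nor  $r4, $r1, $r3     | $r0=0 $r1=15 $r2=8 $r3=3 $r4=65520 $r5=7 $r6=6 $r7=6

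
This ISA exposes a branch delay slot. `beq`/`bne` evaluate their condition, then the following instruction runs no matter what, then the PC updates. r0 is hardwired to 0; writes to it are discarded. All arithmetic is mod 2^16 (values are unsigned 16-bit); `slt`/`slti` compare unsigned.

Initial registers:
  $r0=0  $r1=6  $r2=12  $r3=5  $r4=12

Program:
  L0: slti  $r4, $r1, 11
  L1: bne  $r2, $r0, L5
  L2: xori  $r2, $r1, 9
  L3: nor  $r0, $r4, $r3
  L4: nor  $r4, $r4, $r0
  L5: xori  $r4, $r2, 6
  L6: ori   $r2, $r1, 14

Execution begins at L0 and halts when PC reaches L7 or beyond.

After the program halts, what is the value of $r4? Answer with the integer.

PC=0  slti  $r4, $r1, 11     | $r0=0 $r1=6 $r2=12 $r3=5 $r4=1
PC=1  bne  $r2, $r0, L5      | $r0=0 $r1=6 $r2=12 $r3=5 $r4=1  [TAKEN]
PC=2  xori  $r2, $r1, 9      | $r0=0 $r1=6 $r2=15 $r3=5 $r4=1
PC=5  xori  $r4, $r2, 6      | $r0=0 $r1=6 $r2=15 $r3=5 $r4=9
PC=6  ori   $r2, $r1, 14     | $r0=0 $r1=6 $r2=14 $r3=5 $r4=9

9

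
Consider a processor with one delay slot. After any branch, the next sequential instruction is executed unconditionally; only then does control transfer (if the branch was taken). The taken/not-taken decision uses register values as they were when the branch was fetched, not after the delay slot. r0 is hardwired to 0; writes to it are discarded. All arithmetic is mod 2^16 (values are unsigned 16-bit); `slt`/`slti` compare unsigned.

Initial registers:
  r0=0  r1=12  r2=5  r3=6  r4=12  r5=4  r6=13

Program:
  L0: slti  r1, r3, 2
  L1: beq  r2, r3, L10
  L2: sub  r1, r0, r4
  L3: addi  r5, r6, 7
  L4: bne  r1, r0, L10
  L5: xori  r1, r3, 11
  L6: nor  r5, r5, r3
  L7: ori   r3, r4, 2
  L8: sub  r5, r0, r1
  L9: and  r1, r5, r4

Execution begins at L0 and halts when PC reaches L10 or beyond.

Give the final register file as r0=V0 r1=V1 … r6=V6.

r0=0 r1=13 r2=5 r3=6 r4=12 r5=20 r6=13

[0] slti  r1, r3, 2  →  {r0:0, r1:0, r2:5, r3:6, r4:12, r5:4, r6:13}
[1] beq  r2, r3, L10  →  {r0:0, r1:0, r2:5, r3:6, r4:12, r5:4, r6:13}  ⟨branch fallthrough⟩
[2] sub  r1, r0, r4  →  {r0:0, r1:65524, r2:5, r3:6, r4:12, r5:4, r6:13}
[3] addi  r5, r6, 7  →  {r0:0, r1:65524, r2:5, r3:6, r4:12, r5:20, r6:13}
[4] bne  r1, r0, L10  →  {r0:0, r1:65524, r2:5, r3:6, r4:12, r5:20, r6:13}  ⟨branch taken⟩
[5] xori  r1, r3, 11  →  {r0:0, r1:13, r2:5, r3:6, r4:12, r5:20, r6:13}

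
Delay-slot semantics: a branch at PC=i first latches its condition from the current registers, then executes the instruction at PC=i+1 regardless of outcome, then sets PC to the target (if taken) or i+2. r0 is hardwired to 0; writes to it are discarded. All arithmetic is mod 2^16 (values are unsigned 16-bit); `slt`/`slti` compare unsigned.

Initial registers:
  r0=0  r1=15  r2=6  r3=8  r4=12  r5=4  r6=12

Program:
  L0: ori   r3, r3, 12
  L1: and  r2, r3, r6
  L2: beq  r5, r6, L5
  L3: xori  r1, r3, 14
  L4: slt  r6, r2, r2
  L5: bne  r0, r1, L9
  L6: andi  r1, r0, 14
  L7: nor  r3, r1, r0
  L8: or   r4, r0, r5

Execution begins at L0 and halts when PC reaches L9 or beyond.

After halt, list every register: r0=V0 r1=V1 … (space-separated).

r0=0 r1=0 r2=12 r3=12 r4=12 r5=4 r6=0

PC=0  ori   r3, r3, 12       | r0=0 r1=15 r2=6 r3=12 r4=12 r5=4 r6=12
PC=1  and  r2, r3, r6        | r0=0 r1=15 r2=12 r3=12 r4=12 r5=4 r6=12
PC=2  beq  r5, r6, L5        | r0=0 r1=15 r2=12 r3=12 r4=12 r5=4 r6=12  [not taken]
PC=3  xori  r1, r3, 14       | r0=0 r1=2 r2=12 r3=12 r4=12 r5=4 r6=12
PC=4  slt  r6, r2, r2        | r0=0 r1=2 r2=12 r3=12 r4=12 r5=4 r6=0
PC=5  bne  r0, r1, L9        | r0=0 r1=2 r2=12 r3=12 r4=12 r5=4 r6=0  [TAKEN]
PC=6  andi  r1, r0, 14       | r0=0 r1=0 r2=12 r3=12 r4=12 r5=4 r6=0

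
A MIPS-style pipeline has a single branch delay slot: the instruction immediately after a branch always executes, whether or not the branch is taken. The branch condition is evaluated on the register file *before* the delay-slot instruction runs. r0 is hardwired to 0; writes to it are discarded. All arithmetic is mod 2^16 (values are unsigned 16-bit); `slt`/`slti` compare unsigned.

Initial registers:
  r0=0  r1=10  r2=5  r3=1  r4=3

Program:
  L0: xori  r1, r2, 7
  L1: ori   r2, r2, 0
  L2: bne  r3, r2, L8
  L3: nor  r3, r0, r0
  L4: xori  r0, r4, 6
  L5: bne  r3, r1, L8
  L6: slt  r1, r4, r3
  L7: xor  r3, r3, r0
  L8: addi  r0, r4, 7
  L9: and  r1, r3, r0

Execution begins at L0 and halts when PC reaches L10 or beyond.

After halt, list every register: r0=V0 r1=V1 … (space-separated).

r0=0 r1=0 r2=5 r3=65535 r4=3

  step pc=0: xori  r1, r2, 7  regs=(0,2,5,1,3)
  step pc=1: ori   r2, r2, 0  regs=(0,2,5,1,3)
  step pc=2: bne  r3, r2, L8  cond=T  regs=(0,2,5,1,3)
  step pc=3: nor  r3, r0, r0  regs=(0,2,5,65535,3)
  step pc=8: addi  r0, r4, 7  regs=(0,2,5,65535,3)
  step pc=9: and  r1, r3, r0  regs=(0,0,5,65535,3)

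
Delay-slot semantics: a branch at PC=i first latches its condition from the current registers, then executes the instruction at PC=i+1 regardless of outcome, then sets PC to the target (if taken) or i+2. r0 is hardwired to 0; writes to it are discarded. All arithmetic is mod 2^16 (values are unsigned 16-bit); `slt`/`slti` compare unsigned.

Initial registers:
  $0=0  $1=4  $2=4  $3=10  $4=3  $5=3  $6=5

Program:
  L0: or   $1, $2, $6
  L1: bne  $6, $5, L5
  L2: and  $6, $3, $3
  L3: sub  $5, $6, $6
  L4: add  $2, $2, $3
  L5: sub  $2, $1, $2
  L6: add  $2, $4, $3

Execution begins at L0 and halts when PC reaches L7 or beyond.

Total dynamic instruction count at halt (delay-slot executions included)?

5

PC=0  or   $1, $2, $6        | $0=0 $1=5 $2=4 $3=10 $4=3 $5=3 $6=5
PC=1  bne  $6, $5, L5        | $0=0 $1=5 $2=4 $3=10 $4=3 $5=3 $6=5  [TAKEN]
PC=2  and  $6, $3, $3        | $0=0 $1=5 $2=4 $3=10 $4=3 $5=3 $6=10
PC=5  sub  $2, $1, $2        | $0=0 $1=5 $2=1 $3=10 $4=3 $5=3 $6=10
PC=6  add  $2, $4, $3        | $0=0 $1=5 $2=13 $3=10 $4=3 $5=3 $6=10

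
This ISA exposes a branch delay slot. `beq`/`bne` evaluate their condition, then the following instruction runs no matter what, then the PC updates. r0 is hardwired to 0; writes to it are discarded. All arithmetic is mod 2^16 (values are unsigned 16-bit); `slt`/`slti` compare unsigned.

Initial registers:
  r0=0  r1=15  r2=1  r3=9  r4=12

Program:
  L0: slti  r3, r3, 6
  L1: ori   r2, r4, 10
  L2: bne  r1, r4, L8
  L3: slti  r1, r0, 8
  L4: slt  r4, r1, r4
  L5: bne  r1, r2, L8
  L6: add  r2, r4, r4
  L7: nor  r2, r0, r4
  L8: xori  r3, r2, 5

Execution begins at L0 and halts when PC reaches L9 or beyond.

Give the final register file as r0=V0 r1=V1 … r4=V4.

[0] slti  r3, r3, 6  →  {r0:0, r1:15, r2:1, r3:0, r4:12}
[1] ori   r2, r4, 10  →  {r0:0, r1:15, r2:14, r3:0, r4:12}
[2] bne  r1, r4, L8  →  {r0:0, r1:15, r2:14, r3:0, r4:12}  ⟨branch taken⟩
[3] slti  r1, r0, 8  →  {r0:0, r1:1, r2:14, r3:0, r4:12}
[8] xori  r3, r2, 5  →  {r0:0, r1:1, r2:14, r3:11, r4:12}

r0=0 r1=1 r2=14 r3=11 r4=12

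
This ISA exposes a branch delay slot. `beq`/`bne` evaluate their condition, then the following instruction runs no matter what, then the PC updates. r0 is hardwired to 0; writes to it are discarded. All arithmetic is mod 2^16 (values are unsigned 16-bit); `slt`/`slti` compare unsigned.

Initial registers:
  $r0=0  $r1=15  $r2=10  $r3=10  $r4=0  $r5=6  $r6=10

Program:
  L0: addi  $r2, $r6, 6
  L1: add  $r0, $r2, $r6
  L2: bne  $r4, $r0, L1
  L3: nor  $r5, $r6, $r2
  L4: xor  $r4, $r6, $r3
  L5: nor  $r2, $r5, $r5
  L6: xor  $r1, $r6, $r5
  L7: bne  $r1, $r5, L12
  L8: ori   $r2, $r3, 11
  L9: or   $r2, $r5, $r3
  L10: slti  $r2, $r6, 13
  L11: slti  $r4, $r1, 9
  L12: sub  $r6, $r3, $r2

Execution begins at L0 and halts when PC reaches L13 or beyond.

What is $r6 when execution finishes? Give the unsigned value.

#0 addi  $r2, $r6, 6 ; 0/15/16/10/0/6/10
#1 add  $r0, $r2, $r6 ; 0/15/16/10/0/6/10
#2 bne  $r4, $r0, L1 ; 0/15/16/10/0/6/10 ; →fallthru
#3 nor  $r5, $r6, $r2 ; 0/15/16/10/0/65509/10
#4 xor  $r4, $r6, $r3 ; 0/15/16/10/0/65509/10
#5 nor  $r2, $r5, $r5 ; 0/15/26/10/0/65509/10
#6 xor  $r1, $r6, $r5 ; 0/65519/26/10/0/65509/10
#7 bne  $r1, $r5, L12 ; 0/65519/26/10/0/65509/10 ; →target
#8 ori   $r2, $r3, 11 ; 0/65519/11/10/0/65509/10
#12 sub  $r6, $r3, $r2 ; 0/65519/11/10/0/65509/65535

65535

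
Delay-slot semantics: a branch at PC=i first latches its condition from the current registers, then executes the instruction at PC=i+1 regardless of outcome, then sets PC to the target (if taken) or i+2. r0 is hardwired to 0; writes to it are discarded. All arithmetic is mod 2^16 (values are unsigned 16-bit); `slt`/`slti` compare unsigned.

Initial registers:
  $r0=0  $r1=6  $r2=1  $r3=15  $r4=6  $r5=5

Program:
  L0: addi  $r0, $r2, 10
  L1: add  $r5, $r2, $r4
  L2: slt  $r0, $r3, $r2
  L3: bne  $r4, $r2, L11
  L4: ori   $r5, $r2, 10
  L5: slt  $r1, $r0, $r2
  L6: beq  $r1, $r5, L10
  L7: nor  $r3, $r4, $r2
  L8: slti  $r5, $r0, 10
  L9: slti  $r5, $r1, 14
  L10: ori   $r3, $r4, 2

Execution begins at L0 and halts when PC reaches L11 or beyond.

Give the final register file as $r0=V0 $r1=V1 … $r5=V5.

$r0=0 $r1=6 $r2=1 $r3=15 $r4=6 $r5=11

  step pc=0: addi  $r0, $r2, 10  regs=(0,6,1,15,6,5)
  step pc=1: add  $r5, $r2, $r4  regs=(0,6,1,15,6,7)
  step pc=2: slt  $r0, $r3, $r2  regs=(0,6,1,15,6,7)
  step pc=3: bne  $r4, $r2, L11  cond=T  regs=(0,6,1,15,6,7)
  step pc=4: ori   $r5, $r2, 10  regs=(0,6,1,15,6,11)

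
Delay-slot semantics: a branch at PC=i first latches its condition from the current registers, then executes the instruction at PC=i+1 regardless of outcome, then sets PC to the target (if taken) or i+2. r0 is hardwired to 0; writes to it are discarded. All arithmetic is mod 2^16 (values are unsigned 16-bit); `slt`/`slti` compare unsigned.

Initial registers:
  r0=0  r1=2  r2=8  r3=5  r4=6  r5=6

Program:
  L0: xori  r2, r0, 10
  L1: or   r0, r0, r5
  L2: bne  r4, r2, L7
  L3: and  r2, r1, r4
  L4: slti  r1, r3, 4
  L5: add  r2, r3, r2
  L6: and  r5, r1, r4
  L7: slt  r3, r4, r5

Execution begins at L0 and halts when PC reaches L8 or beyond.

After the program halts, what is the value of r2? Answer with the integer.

PC=0  xori  r2, r0, 10       | r0=0 r1=2 r2=10 r3=5 r4=6 r5=6
PC=1  or   r0, r0, r5        | r0=0 r1=2 r2=10 r3=5 r4=6 r5=6
PC=2  bne  r4, r2, L7        | r0=0 r1=2 r2=10 r3=5 r4=6 r5=6  [TAKEN]
PC=3  and  r2, r1, r4        | r0=0 r1=2 r2=2 r3=5 r4=6 r5=6
PC=7  slt  r3, r4, r5        | r0=0 r1=2 r2=2 r3=0 r4=6 r5=6

2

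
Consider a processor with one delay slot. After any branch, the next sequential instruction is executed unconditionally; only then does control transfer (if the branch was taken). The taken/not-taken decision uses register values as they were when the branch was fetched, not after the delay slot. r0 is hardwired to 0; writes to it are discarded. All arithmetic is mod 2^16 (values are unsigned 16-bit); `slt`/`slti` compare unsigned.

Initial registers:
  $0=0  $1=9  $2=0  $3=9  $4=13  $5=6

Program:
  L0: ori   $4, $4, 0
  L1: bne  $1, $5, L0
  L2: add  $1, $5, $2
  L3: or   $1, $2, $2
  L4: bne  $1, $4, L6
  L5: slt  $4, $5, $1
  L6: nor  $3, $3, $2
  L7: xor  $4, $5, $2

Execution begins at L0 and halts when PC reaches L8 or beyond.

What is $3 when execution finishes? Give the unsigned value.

PC=0  ori   $4, $4, 0        | $0=0 $1=9 $2=0 $3=9 $4=13 $5=6
PC=1  bne  $1, $5, L0        | $0=0 $1=9 $2=0 $3=9 $4=13 $5=6  [TAKEN]
PC=2  add  $1, $5, $2        | $0=0 $1=6 $2=0 $3=9 $4=13 $5=6
PC=0  ori   $4, $4, 0        | $0=0 $1=6 $2=0 $3=9 $4=13 $5=6
PC=1  bne  $1, $5, L0        | $0=0 $1=6 $2=0 $3=9 $4=13 $5=6  [not taken]
PC=2  add  $1, $5, $2        | $0=0 $1=6 $2=0 $3=9 $4=13 $5=6
PC=3  or   $1, $2, $2        | $0=0 $1=0 $2=0 $3=9 $4=13 $5=6
PC=4  bne  $1, $4, L6        | $0=0 $1=0 $2=0 $3=9 $4=13 $5=6  [TAKEN]
PC=5  slt  $4, $5, $1        | $0=0 $1=0 $2=0 $3=9 $4=0 $5=6
PC=6  nor  $3, $3, $2        | $0=0 $1=0 $2=0 $3=65526 $4=0 $5=6
PC=7  xor  $4, $5, $2        | $0=0 $1=0 $2=0 $3=65526 $4=6 $5=6

65526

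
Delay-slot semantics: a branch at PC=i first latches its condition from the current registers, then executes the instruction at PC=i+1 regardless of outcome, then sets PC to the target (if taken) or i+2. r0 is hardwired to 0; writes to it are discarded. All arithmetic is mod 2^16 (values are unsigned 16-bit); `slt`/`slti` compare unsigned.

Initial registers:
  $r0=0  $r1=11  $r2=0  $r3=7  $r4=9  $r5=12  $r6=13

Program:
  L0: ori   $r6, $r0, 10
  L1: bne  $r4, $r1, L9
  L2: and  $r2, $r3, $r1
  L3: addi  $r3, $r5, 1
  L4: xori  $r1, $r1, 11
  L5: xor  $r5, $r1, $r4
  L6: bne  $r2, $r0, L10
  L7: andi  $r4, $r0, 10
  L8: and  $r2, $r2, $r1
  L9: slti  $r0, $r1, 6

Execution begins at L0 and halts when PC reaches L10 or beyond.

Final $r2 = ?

[0] ori   $r6, $r0, 10  →  {$r0:0, $r1:11, $r2:0, $r3:7, $r4:9, $r5:12, $r6:10}
[1] bne  $r4, $r1, L9  →  {$r0:0, $r1:11, $r2:0, $r3:7, $r4:9, $r5:12, $r6:10}  ⟨branch taken⟩
[2] and  $r2, $r3, $r1  →  {$r0:0, $r1:11, $r2:3, $r3:7, $r4:9, $r5:12, $r6:10}
[9] slti  $r0, $r1, 6  →  {$r0:0, $r1:11, $r2:3, $r3:7, $r4:9, $r5:12, $r6:10}

3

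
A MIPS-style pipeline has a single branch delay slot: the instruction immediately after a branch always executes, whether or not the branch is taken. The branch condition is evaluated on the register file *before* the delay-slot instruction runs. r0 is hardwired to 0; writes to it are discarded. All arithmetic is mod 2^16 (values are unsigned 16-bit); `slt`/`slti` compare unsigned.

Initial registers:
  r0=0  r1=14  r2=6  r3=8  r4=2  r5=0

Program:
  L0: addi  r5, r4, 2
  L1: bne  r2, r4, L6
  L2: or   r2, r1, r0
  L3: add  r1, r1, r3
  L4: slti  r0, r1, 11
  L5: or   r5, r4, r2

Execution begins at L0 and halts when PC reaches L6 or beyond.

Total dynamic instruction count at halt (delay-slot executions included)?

PC=0  addi  r5, r4, 2        | r0=0 r1=14 r2=6 r3=8 r4=2 r5=4
PC=1  bne  r2, r4, L6        | r0=0 r1=14 r2=6 r3=8 r4=2 r5=4  [TAKEN]
PC=2  or   r2, r1, r0        | r0=0 r1=14 r2=14 r3=8 r4=2 r5=4

3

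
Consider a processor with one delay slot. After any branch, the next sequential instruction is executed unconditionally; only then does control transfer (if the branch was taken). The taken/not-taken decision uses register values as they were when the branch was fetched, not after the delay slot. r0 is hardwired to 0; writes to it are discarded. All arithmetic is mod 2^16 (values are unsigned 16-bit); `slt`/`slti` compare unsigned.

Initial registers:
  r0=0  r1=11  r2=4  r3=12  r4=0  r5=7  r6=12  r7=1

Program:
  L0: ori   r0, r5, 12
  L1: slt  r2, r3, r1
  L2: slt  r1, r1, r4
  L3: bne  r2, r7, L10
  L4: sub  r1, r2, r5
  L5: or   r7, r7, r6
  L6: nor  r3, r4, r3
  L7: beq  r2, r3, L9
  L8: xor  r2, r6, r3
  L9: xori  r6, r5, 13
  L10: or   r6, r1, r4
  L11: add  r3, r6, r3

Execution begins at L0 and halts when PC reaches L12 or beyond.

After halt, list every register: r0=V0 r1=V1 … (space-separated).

PC=0  ori   r0, r5, 12       | r0=0 r1=11 r2=4 r3=12 r4=0 r5=7 r6=12 r7=1
PC=1  slt  r2, r3, r1        | r0=0 r1=11 r2=0 r3=12 r4=0 r5=7 r6=12 r7=1
PC=2  slt  r1, r1, r4        | r0=0 r1=0 r2=0 r3=12 r4=0 r5=7 r6=12 r7=1
PC=3  bne  r2, r7, L10       | r0=0 r1=0 r2=0 r3=12 r4=0 r5=7 r6=12 r7=1  [TAKEN]
PC=4  sub  r1, r2, r5        | r0=0 r1=65529 r2=0 r3=12 r4=0 r5=7 r6=12 r7=1
PC=10 or   r6, r1, r4        | r0=0 r1=65529 r2=0 r3=12 r4=0 r5=7 r6=65529 r7=1
PC=11 add  r3, r6, r3        | r0=0 r1=65529 r2=0 r3=5 r4=0 r5=7 r6=65529 r7=1

r0=0 r1=65529 r2=0 r3=5 r4=0 r5=7 r6=65529 r7=1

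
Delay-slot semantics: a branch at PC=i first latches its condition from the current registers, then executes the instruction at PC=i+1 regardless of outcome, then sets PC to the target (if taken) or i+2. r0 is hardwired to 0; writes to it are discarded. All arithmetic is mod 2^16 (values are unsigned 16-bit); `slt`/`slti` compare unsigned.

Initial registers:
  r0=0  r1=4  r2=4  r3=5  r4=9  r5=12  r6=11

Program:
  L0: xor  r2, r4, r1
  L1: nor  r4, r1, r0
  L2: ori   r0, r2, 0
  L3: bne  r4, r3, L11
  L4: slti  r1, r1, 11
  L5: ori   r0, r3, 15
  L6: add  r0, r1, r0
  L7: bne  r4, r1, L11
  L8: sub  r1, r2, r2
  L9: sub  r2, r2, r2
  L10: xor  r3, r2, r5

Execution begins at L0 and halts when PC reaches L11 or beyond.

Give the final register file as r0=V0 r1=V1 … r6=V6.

#0 xor  r2, r4, r1 ; 0/4/13/5/9/12/11
#1 nor  r4, r1, r0 ; 0/4/13/5/65531/12/11
#2 ori   r0, r2, 0 ; 0/4/13/5/65531/12/11
#3 bne  r4, r3, L11 ; 0/4/13/5/65531/12/11 ; →target
#4 slti  r1, r1, 11 ; 0/1/13/5/65531/12/11

r0=0 r1=1 r2=13 r3=5 r4=65531 r5=12 r6=11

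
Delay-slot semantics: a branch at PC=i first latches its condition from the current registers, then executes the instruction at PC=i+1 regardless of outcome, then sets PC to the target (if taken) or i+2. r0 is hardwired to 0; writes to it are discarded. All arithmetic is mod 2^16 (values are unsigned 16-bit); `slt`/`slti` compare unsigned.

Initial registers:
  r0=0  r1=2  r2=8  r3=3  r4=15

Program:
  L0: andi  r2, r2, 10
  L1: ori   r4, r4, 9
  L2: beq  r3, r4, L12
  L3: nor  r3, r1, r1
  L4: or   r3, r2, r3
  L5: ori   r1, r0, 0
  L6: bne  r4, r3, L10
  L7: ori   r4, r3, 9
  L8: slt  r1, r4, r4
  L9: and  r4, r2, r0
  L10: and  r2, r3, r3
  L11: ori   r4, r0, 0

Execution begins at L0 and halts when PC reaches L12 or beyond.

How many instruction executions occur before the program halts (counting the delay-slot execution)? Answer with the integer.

10

PC=0  andi  r2, r2, 10       | r0=0 r1=2 r2=8 r3=3 r4=15
PC=1  ori   r4, r4, 9        | r0=0 r1=2 r2=8 r3=3 r4=15
PC=2  beq  r3, r4, L12       | r0=0 r1=2 r2=8 r3=3 r4=15  [not taken]
PC=3  nor  r3, r1, r1        | r0=0 r1=2 r2=8 r3=65533 r4=15
PC=4  or   r3, r2, r3        | r0=0 r1=2 r2=8 r3=65533 r4=15
PC=5  ori   r1, r0, 0        | r0=0 r1=0 r2=8 r3=65533 r4=15
PC=6  bne  r4, r3, L10       | r0=0 r1=0 r2=8 r3=65533 r4=15  [TAKEN]
PC=7  ori   r4, r3, 9        | r0=0 r1=0 r2=8 r3=65533 r4=65533
PC=10 and  r2, r3, r3        | r0=0 r1=0 r2=65533 r3=65533 r4=65533
PC=11 ori   r4, r0, 0        | r0=0 r1=0 r2=65533 r3=65533 r4=0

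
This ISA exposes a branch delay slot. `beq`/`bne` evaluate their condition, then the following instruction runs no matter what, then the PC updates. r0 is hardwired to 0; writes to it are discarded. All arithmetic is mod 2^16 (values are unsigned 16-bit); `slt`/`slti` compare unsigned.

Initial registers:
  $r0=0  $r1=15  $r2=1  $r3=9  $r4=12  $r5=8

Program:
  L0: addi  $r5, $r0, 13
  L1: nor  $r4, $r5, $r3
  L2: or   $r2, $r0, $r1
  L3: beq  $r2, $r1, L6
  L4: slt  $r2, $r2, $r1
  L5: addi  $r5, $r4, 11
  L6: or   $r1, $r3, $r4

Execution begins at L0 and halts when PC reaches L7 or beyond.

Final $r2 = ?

  step pc=0: addi  $r5, $r0, 13  regs=(0,15,1,9,12,13)
  step pc=1: nor  $r4, $r5, $r3  regs=(0,15,1,9,65522,13)
  step pc=2: or   $r2, $r0, $r1  regs=(0,15,15,9,65522,13)
  step pc=3: beq  $r2, $r1, L6  cond=T  regs=(0,15,15,9,65522,13)
  step pc=4: slt  $r2, $r2, $r1  regs=(0,15,0,9,65522,13)
  step pc=6: or   $r1, $r3, $r4  regs=(0,65531,0,9,65522,13)

0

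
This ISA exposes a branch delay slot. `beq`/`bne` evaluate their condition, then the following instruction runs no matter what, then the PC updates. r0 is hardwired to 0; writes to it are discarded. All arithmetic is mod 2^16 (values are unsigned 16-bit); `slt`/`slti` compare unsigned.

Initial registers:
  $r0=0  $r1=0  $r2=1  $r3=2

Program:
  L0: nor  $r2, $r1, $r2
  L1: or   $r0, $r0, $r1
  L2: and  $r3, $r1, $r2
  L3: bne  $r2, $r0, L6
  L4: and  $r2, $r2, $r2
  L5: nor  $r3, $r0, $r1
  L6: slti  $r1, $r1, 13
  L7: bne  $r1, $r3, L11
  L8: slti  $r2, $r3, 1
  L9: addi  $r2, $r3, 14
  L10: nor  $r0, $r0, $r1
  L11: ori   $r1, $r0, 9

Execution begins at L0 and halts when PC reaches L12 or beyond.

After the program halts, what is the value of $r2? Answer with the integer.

  step pc=0: nor  $r2, $r1, $r2  regs=(0,0,65534,2)
  step pc=1: or   $r0, $r0, $r1  regs=(0,0,65534,2)
  step pc=2: and  $r3, $r1, $r2  regs=(0,0,65534,0)
  step pc=3: bne  $r2, $r0, L6  cond=T  regs=(0,0,65534,0)
  step pc=4: and  $r2, $r2, $r2  regs=(0,0,65534,0)
  step pc=6: slti  $r1, $r1, 13  regs=(0,1,65534,0)
  step pc=7: bne  $r1, $r3, L11  cond=T  regs=(0,1,65534,0)
  step pc=8: slti  $r2, $r3, 1  regs=(0,1,1,0)
  step pc=11: ori   $r1, $r0, 9  regs=(0,9,1,0)

1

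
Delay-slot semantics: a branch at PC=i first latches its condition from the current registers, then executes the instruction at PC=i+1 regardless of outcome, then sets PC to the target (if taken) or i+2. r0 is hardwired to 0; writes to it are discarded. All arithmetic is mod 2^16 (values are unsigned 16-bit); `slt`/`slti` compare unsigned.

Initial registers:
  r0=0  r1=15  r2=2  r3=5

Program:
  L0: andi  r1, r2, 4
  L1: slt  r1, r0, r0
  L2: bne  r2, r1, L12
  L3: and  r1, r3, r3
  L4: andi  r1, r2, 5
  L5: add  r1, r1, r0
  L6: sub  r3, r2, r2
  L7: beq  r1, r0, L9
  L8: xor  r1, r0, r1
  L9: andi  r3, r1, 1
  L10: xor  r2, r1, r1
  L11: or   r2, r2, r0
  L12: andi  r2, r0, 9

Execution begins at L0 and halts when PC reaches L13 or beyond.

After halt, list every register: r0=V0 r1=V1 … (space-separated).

r0=0 r1=5 r2=0 r3=5

[0] andi  r1, r2, 4  →  {r0:0, r1:0, r2:2, r3:5}
[1] slt  r1, r0, r0  →  {r0:0, r1:0, r2:2, r3:5}
[2] bne  r2, r1, L12  →  {r0:0, r1:0, r2:2, r3:5}  ⟨branch taken⟩
[3] and  r1, r3, r3  →  {r0:0, r1:5, r2:2, r3:5}
[12] andi  r2, r0, 9  →  {r0:0, r1:5, r2:0, r3:5}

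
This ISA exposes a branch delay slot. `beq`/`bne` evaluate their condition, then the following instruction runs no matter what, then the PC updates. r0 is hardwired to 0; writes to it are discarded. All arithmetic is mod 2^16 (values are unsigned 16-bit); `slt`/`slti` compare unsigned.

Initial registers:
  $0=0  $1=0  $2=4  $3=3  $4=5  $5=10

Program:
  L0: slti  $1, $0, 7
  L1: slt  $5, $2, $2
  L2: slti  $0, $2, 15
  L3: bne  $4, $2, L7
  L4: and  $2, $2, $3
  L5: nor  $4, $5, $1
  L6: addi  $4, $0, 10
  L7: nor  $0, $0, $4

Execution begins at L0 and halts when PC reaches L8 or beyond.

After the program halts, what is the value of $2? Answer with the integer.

0

PC=0  slti  $1, $0, 7        | $0=0 $1=1 $2=4 $3=3 $4=5 $5=10
PC=1  slt  $5, $2, $2        | $0=0 $1=1 $2=4 $3=3 $4=5 $5=0
PC=2  slti  $0, $2, 15       | $0=0 $1=1 $2=4 $3=3 $4=5 $5=0
PC=3  bne  $4, $2, L7        | $0=0 $1=1 $2=4 $3=3 $4=5 $5=0  [TAKEN]
PC=4  and  $2, $2, $3        | $0=0 $1=1 $2=0 $3=3 $4=5 $5=0
PC=7  nor  $0, $0, $4        | $0=0 $1=1 $2=0 $3=3 $4=5 $5=0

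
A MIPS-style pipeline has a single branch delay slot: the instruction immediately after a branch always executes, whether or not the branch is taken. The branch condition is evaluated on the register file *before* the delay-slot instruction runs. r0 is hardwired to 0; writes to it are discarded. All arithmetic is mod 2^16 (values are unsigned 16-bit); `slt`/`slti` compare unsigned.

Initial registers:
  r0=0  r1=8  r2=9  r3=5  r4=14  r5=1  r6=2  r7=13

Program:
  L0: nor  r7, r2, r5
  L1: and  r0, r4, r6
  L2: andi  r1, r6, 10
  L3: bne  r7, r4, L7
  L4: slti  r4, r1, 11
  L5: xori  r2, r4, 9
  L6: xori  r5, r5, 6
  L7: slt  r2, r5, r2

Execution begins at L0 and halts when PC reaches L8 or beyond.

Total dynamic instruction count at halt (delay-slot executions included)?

  step pc=0: nor  r7, r2, r5  regs=(0,8,9,5,14,1,2,65526)
  step pc=1: and  r0, r4, r6  regs=(0,8,9,5,14,1,2,65526)
  step pc=2: andi  r1, r6, 10  regs=(0,2,9,5,14,1,2,65526)
  step pc=3: bne  r7, r4, L7  cond=T  regs=(0,2,9,5,14,1,2,65526)
  step pc=4: slti  r4, r1, 11  regs=(0,2,9,5,1,1,2,65526)
  step pc=7: slt  r2, r5, r2  regs=(0,2,1,5,1,1,2,65526)

6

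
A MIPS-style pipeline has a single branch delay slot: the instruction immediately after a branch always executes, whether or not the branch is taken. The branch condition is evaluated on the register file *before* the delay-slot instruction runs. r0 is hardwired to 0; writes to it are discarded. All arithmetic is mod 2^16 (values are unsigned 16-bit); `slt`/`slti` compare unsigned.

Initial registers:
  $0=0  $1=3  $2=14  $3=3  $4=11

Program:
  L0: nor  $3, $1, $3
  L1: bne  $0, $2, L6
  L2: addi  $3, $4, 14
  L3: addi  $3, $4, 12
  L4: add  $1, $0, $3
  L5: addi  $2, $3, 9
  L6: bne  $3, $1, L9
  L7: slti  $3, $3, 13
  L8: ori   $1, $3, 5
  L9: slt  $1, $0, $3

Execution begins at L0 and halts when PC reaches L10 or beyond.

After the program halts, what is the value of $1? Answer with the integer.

  step pc=0: nor  $3, $1, $3  regs=(0,3,14,65532,11)
  step pc=1: bne  $0, $2, L6  cond=T  regs=(0,3,14,65532,11)
  step pc=2: addi  $3, $4, 14  regs=(0,3,14,25,11)
  step pc=6: bne  $3, $1, L9  cond=T  regs=(0,3,14,25,11)
  step pc=7: slti  $3, $3, 13  regs=(0,3,14,0,11)
  step pc=9: slt  $1, $0, $3  regs=(0,0,14,0,11)

0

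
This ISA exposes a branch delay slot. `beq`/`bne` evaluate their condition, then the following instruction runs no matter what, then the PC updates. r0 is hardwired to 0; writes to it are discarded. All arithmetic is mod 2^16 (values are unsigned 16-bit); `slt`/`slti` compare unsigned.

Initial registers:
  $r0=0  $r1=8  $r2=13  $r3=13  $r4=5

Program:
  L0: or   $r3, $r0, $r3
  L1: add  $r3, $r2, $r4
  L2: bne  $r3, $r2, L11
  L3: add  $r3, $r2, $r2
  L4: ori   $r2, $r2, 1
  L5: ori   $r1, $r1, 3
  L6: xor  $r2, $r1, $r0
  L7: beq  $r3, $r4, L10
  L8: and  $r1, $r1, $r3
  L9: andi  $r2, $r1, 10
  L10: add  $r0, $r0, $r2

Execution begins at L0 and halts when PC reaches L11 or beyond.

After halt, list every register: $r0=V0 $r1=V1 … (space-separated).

#0 or   $r3, $r0, $r3 ; 0/8/13/13/5
#1 add  $r3, $r2, $r4 ; 0/8/13/18/5
#2 bne  $r3, $r2, L11 ; 0/8/13/18/5 ; →target
#3 add  $r3, $r2, $r2 ; 0/8/13/26/5

$r0=0 $r1=8 $r2=13 $r3=26 $r4=5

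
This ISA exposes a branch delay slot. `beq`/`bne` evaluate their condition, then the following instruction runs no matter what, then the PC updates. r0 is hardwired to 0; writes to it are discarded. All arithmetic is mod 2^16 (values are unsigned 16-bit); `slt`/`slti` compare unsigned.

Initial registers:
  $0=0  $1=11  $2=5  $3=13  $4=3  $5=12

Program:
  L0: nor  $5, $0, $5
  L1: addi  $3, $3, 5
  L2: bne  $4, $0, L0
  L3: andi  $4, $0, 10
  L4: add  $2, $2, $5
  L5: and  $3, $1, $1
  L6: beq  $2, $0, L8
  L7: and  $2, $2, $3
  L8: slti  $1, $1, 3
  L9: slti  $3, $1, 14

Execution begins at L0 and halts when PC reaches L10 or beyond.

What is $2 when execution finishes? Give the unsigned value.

1

  step pc=0: nor  $5, $0, $5  regs=(0,11,5,13,3,65523)
  step pc=1: addi  $3, $3, 5  regs=(0,11,5,18,3,65523)
  step pc=2: bne  $4, $0, L0  cond=T  regs=(0,11,5,18,3,65523)
  step pc=3: andi  $4, $0, 10  regs=(0,11,5,18,0,65523)
  step pc=0: nor  $5, $0, $5  regs=(0,11,5,18,0,12)
  step pc=1: addi  $3, $3, 5  regs=(0,11,5,23,0,12)
  step pc=2: bne  $4, $0, L0  cond=F  regs=(0,11,5,23,0,12)
  step pc=3: andi  $4, $0, 10  regs=(0,11,5,23,0,12)
  step pc=4: add  $2, $2, $5  regs=(0,11,17,23,0,12)
  step pc=5: and  $3, $1, $1  regs=(0,11,17,11,0,12)
  step pc=6: beq  $2, $0, L8  cond=F  regs=(0,11,17,11,0,12)
  step pc=7: and  $2, $2, $3  regs=(0,11,1,11,0,12)
  step pc=8: slti  $1, $1, 3  regs=(0,0,1,11,0,12)
  step pc=9: slti  $3, $1, 14  regs=(0,0,1,1,0,12)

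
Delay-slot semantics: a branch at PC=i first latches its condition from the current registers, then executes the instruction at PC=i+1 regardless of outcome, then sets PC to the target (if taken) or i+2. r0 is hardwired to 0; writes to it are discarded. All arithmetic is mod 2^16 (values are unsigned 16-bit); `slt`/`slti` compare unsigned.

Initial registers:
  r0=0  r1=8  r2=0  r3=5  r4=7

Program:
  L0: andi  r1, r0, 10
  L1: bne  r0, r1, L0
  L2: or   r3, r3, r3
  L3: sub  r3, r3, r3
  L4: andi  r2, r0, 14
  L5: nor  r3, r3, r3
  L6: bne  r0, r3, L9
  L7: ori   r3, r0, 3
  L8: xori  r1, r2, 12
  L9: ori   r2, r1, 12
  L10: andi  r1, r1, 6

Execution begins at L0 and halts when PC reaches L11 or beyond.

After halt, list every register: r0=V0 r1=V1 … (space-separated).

#0 andi  r1, r0, 10 ; 0/0/0/5/7
#1 bne  r0, r1, L0 ; 0/0/0/5/7 ; →fallthru
#2 or   r3, r3, r3 ; 0/0/0/5/7
#3 sub  r3, r3, r3 ; 0/0/0/0/7
#4 andi  r2, r0, 14 ; 0/0/0/0/7
#5 nor  r3, r3, r3 ; 0/0/0/65535/7
#6 bne  r0, r3, L9 ; 0/0/0/65535/7 ; →target
#7 ori   r3, r0, 3 ; 0/0/0/3/7
#9 ori   r2, r1, 12 ; 0/0/12/3/7
#10 andi  r1, r1, 6 ; 0/0/12/3/7

r0=0 r1=0 r2=12 r3=3 r4=7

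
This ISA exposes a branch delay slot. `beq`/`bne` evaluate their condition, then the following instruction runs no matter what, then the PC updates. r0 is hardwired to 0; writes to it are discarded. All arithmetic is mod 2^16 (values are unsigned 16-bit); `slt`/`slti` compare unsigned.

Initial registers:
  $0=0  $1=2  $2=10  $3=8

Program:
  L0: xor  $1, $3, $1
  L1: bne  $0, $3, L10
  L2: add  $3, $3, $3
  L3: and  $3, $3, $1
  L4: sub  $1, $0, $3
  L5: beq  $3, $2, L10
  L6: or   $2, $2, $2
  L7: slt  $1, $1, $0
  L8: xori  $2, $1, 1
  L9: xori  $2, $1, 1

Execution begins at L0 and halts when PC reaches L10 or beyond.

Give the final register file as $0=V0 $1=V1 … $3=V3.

$0=0 $1=10 $2=10 $3=16

[0] xor  $1, $3, $1  →  {$0:0, $1:10, $2:10, $3:8}
[1] bne  $0, $3, L10  →  {$0:0, $1:10, $2:10, $3:8}  ⟨branch taken⟩
[2] add  $3, $3, $3  →  {$0:0, $1:10, $2:10, $3:16}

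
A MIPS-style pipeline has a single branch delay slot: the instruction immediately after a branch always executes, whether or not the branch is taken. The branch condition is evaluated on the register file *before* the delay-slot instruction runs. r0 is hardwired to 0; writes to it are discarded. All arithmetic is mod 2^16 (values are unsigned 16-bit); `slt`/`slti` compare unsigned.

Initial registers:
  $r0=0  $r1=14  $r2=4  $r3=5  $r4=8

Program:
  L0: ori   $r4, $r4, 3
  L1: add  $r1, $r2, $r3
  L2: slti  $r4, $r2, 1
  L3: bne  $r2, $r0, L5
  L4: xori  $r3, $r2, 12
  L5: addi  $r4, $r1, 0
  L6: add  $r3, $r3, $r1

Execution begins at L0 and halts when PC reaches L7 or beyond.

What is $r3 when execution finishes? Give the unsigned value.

  step pc=0: ori   $r4, $r4, 3  regs=(0,14,4,5,11)
  step pc=1: add  $r1, $r2, $r3  regs=(0,9,4,5,11)
  step pc=2: slti  $r4, $r2, 1  regs=(0,9,4,5,0)
  step pc=3: bne  $r2, $r0, L5  cond=T  regs=(0,9,4,5,0)
  step pc=4: xori  $r3, $r2, 12  regs=(0,9,4,8,0)
  step pc=5: addi  $r4, $r1, 0  regs=(0,9,4,8,9)
  step pc=6: add  $r3, $r3, $r1  regs=(0,9,4,17,9)

17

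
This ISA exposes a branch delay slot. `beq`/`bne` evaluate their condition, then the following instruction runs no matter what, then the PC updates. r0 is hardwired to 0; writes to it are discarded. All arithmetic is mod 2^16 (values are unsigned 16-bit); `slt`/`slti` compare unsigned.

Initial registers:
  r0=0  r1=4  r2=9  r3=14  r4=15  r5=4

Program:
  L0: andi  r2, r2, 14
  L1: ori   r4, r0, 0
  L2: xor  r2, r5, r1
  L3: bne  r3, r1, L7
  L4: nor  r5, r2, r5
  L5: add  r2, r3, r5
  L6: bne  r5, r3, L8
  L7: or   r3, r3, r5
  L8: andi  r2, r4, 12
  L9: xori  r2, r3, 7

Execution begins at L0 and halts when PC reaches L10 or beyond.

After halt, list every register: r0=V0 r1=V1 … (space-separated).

r0=0 r1=4 r2=65528 r3=65535 r4=0 r5=65531

PC=0  andi  r2, r2, 14       | r0=0 r1=4 r2=8 r3=14 r4=15 r5=4
PC=1  ori   r4, r0, 0        | r0=0 r1=4 r2=8 r3=14 r4=0 r5=4
PC=2  xor  r2, r5, r1        | r0=0 r1=4 r2=0 r3=14 r4=0 r5=4
PC=3  bne  r3, r1, L7        | r0=0 r1=4 r2=0 r3=14 r4=0 r5=4  [TAKEN]
PC=4  nor  r5, r2, r5        | r0=0 r1=4 r2=0 r3=14 r4=0 r5=65531
PC=7  or   r3, r3, r5        | r0=0 r1=4 r2=0 r3=65535 r4=0 r5=65531
PC=8  andi  r2, r4, 12       | r0=0 r1=4 r2=0 r3=65535 r4=0 r5=65531
PC=9  xori  r2, r3, 7        | r0=0 r1=4 r2=65528 r3=65535 r4=0 r5=65531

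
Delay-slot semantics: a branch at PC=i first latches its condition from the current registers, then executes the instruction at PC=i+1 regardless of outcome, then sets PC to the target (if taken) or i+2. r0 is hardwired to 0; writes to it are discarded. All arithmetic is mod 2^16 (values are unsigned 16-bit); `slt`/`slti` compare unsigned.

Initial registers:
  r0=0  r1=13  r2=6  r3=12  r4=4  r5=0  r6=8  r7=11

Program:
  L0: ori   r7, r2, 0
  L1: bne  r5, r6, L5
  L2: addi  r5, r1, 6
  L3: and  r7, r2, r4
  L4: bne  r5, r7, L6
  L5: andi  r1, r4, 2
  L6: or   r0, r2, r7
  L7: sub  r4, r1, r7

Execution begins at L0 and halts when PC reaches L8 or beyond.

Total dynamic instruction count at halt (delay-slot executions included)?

[0] ori   r7, r2, 0  →  {r0:0, r1:13, r2:6, r3:12, r4:4, r5:0, r6:8, r7:6}
[1] bne  r5, r6, L5  →  {r0:0, r1:13, r2:6, r3:12, r4:4, r5:0, r6:8, r7:6}  ⟨branch taken⟩
[2] addi  r5, r1, 6  →  {r0:0, r1:13, r2:6, r3:12, r4:4, r5:19, r6:8, r7:6}
[5] andi  r1, r4, 2  →  {r0:0, r1:0, r2:6, r3:12, r4:4, r5:19, r6:8, r7:6}
[6] or   r0, r2, r7  →  {r0:0, r1:0, r2:6, r3:12, r4:4, r5:19, r6:8, r7:6}
[7] sub  r4, r1, r7  →  {r0:0, r1:0, r2:6, r3:12, r4:65530, r5:19, r6:8, r7:6}

6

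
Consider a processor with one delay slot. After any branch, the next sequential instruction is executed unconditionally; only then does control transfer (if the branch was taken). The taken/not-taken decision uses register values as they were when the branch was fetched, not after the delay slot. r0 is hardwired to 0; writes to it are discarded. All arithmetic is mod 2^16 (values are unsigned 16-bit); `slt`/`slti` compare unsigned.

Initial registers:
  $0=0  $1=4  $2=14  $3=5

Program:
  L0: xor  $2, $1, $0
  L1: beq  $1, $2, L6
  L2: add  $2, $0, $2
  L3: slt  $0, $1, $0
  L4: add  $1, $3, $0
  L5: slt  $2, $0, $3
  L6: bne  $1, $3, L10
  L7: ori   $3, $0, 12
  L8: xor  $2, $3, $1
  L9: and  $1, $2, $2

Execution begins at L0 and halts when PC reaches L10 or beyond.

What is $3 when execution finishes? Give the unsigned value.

PC=0  xor  $2, $1, $0        | $0=0 $1=4 $2=4 $3=5
PC=1  beq  $1, $2, L6        | $0=0 $1=4 $2=4 $3=5  [TAKEN]
PC=2  add  $2, $0, $2        | $0=0 $1=4 $2=4 $3=5
PC=6  bne  $1, $3, L10       | $0=0 $1=4 $2=4 $3=5  [TAKEN]
PC=7  ori   $3, $0, 12       | $0=0 $1=4 $2=4 $3=12

12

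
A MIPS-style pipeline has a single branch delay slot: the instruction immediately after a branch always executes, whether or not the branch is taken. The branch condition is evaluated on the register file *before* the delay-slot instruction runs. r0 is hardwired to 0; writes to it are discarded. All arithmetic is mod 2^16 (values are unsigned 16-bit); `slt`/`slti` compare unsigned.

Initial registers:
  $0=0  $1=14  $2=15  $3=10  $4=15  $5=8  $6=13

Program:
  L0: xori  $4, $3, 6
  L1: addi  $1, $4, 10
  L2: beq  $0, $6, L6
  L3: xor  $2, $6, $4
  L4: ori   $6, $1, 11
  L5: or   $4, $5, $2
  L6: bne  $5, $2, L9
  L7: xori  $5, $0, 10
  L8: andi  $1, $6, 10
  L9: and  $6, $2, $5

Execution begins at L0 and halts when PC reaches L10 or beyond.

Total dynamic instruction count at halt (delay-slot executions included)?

#0 xori  $4, $3, 6 ; 0/14/15/10/12/8/13
#1 addi  $1, $4, 10 ; 0/22/15/10/12/8/13
#2 beq  $0, $6, L6 ; 0/22/15/10/12/8/13 ; →fallthru
#3 xor  $2, $6, $4 ; 0/22/1/10/12/8/13
#4 ori   $6, $1, 11 ; 0/22/1/10/12/8/31
#5 or   $4, $5, $2 ; 0/22/1/10/9/8/31
#6 bne  $5, $2, L9 ; 0/22/1/10/9/8/31 ; →target
#7 xori  $5, $0, 10 ; 0/22/1/10/9/10/31
#9 and  $6, $2, $5 ; 0/22/1/10/9/10/0

9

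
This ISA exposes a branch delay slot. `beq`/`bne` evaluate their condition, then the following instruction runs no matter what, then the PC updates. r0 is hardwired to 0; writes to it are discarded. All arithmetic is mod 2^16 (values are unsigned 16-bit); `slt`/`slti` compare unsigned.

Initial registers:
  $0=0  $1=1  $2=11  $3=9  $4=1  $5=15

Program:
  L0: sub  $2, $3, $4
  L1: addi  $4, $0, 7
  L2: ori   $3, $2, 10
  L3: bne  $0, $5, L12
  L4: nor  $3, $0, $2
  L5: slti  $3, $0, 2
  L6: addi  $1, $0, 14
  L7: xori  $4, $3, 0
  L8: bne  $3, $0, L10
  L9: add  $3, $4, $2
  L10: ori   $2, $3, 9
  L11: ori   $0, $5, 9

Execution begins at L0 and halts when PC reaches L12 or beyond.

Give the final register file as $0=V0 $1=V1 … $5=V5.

#0 sub  $2, $3, $4 ; 0/1/8/9/1/15
#1 addi  $4, $0, 7 ; 0/1/8/9/7/15
#2 ori   $3, $2, 10 ; 0/1/8/10/7/15
#3 bne  $0, $5, L12 ; 0/1/8/10/7/15 ; →target
#4 nor  $3, $0, $2 ; 0/1/8/65527/7/15

$0=0 $1=1 $2=8 $3=65527 $4=7 $5=15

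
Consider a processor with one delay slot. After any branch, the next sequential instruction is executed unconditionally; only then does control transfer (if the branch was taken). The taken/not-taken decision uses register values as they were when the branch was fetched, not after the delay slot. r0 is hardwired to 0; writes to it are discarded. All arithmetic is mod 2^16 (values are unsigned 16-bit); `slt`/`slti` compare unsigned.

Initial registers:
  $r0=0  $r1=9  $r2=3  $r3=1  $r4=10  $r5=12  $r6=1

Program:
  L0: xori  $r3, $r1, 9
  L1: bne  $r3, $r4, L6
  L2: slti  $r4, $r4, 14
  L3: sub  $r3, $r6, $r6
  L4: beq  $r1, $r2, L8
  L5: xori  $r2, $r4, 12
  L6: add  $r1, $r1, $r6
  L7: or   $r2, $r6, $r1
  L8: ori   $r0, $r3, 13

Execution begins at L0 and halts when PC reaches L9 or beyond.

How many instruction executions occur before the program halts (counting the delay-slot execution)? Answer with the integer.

#0 xori  $r3, $r1, 9 ; 0/9/3/0/10/12/1
#1 bne  $r3, $r4, L6 ; 0/9/3/0/10/12/1 ; →target
#2 slti  $r4, $r4, 14 ; 0/9/3/0/1/12/1
#6 add  $r1, $r1, $r6 ; 0/10/3/0/1/12/1
#7 or   $r2, $r6, $r1 ; 0/10/11/0/1/12/1
#8 ori   $r0, $r3, 13 ; 0/10/11/0/1/12/1

6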